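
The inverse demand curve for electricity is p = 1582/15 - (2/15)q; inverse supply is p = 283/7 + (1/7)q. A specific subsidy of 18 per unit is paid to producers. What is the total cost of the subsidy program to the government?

Pre-subsidy: 1582/15 - (2/15)q = 283/7 + (1/7)q gives q* = 6829/29 and p* = 2148/29.
With the subsidy, sellers receive ps = pb + 18 for each unit, where pb is the price buyers pay.
On the curves, pb = 1582/15 - (2/15)q and ps = 283/7 + (1/7)q; the wedge ps − pb = 18 gives 283/7 + (1/7)q − (1582/15 - (2/15)q) = 18, so q' = 8719/29.
Then pb = 1582/15 − (2/15)·(8719/29) = 1896/29 and ps = 283/7 + (1/7)·(8719/29) = 2418/29.
Government outlay = subsidy × quantity = 18 × 8719/29 = 156942/29.

Government cost = 156942/29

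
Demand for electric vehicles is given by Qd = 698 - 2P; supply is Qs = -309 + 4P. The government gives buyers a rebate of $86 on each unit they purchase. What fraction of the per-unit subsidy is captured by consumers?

Pre-subsidy: 698 - 2P = -309 + 4P gives P* = 1007/6, Q* = 1087/3.
With the rebate, buyers effectively pay Pb = Ps − 86, where Ps is the price sellers receive.
Demand in terms of Ps becomes Qd = 698 − 2(Ps − 86) = 870 - 2Ps. Setting this equal to supply: 870 - 2Ps = -309 + 4Ps, so Ps = 196.5.
Buyers pay Pb = 196.5 − 86 = 110.5; Q' = -309 + 4·196.5 = 477.
Buyers' price falls by P* − Pb = 1007/6 − 110.5 = 172/3; sellers' price rises by Ps − P* = 196.5 − 1007/6 = 86/3.
So consumers capture (172/3)/86 = 2/3 of each unit of subsidy.

Consumer share = 2/3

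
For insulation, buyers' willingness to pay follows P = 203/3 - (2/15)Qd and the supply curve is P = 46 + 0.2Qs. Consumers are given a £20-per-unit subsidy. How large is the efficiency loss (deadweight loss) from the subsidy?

Pre-subsidy: 203/3 - (2/15)Q = 46 + 0.2Q gives Q* = 65 and P* = 59.
With the rebate, buyers effectively pay Pb = Ps − 20, where Ps is the price sellers receive.
On the curves, Pb = 203/3 - (2/15)Q and Ps = 46 + 0.2Q; the wedge Ps − Pb = 20 gives 46 + 0.2Q − (203/3 - (2/15)Q) = 20, so Q' = 125.
Then Pb = 203/3 − (2/15)·125 = 51 and Ps = 46 + 0.2·125 = 71.
The subsidy expands output by 125 − 65 = 60 past the efficient level; on those units the gap between marginal cost and willingness to pay runs from 0 up to 20.
DWL = ½ × 20 × 60 = 600.

Deadweight loss = £600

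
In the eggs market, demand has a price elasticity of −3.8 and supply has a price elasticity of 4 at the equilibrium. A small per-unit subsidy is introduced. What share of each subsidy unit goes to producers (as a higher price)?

For a small subsidy around the equilibrium, the benefit split depends on the relative slopes, which at a point are proportional to the elasticities.
Buyer share = εs/(εs + |εd|) = 4/(4 + 3.8) = 20/39; seller share = |εd|/(εs + |εd|) = 19/39.
So producers capture 19/39 of the subsidy.

Producer share = 19/39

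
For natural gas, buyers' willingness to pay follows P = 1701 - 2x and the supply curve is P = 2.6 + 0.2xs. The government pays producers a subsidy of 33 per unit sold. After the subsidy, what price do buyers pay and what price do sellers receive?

Buyers pay 127; sellers receive 160

Pre-subsidy: 1701 - 2x = 2.6 + 0.2x gives x* = 772 and P* = 157.
With the subsidy, sellers receive Ps = Pb + 33 for each unit, where Pb is the price buyers pay.
On the curves, Pb = 1701 - 2x and Ps = 2.6 + 0.2x; the wedge Ps − Pb = 33 gives 2.6 + 0.2x − (1701 - 2x) = 33, so x' = 787.
Then Pb = 1701 − 2·787 = 127 and Ps = 2.6 + 0.2·787 = 160.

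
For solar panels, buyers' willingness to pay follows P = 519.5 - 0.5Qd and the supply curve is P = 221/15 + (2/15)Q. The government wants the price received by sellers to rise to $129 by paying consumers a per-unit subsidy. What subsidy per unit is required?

Required subsidy s = $38 per unit

At a seller price of 129, quantity supplied is -110.5 + 7.5·129 = 857.
Buyers absorb 857 only when they pay Pb = 519.5 − 0.5·857 = 91.
s = Ps − Pb = 129 − 91 = 38.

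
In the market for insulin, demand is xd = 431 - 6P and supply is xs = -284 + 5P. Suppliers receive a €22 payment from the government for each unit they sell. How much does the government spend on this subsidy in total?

Pre-subsidy: 431 - 6P = -284 + 5P gives P* = 65, x* = 41.
With the subsidy, sellers receive Ps = Pb + 22 for each unit, where Pb is the price buyers pay.
Supply in terms of Pb becomes xs = -284 + 5(Pb + 22) = -174 + 5Pb. Setting this equal to demand: 431 - 6Pb = -174 + 5Pb, so Pb = 55.
Sellers receive Ps = 55 + 22 = 77; x' = 431 − 6·55 = 101.
Government outlay = subsidy × quantity = 22 × 101 = 2222.

Government cost = €2222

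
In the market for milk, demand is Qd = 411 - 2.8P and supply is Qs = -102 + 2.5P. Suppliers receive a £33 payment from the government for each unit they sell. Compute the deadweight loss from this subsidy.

Pre-subsidy: 411 - 2.8P = -102 + 2.5P gives P* = 5130/53, Q* = 7419/53.
With the subsidy, sellers receive Ps = Pb + 33 for each unit, where Pb is the price buyers pay.
Supply in terms of Pb becomes Qs = -102 + 2.5(Pb + 33) = -19.5 + 2.5Pb. Setting this equal to demand: 411 - 2.8Pb = -19.5 + 2.5Pb, so Pb = 4305/53.
Sellers receive Ps = 4305/53 + 33 = 6054/53; Q' = 411 − 2.8·(4305/53) = 9729/53.
The subsidy expands output by 9729/53 − 7419/53 = 2310/53 past the efficient level; on those units the gap between marginal cost and willingness to pay runs from 0 up to 33.
DWL = ½ × 33 × 2310/53 = 38115/53.

Deadweight loss = 38115/53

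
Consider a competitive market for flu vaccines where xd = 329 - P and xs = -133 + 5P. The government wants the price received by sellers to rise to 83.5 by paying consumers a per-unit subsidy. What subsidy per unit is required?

Required subsidy s = 39 per unit

At a seller price of 83.5, quantity supplied is -133 + 5·83.5 = 284.5.
Buyers absorb 284.5 only when they pay Pb with 329 − 1·Pb = 284.5, i.e. Pb = 44.5.
s = Ps − Pb = 83.5 − 44.5 = 39.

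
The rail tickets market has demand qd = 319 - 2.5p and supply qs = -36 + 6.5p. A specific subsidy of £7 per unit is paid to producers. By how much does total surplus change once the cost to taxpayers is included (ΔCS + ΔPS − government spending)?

Net change in total surplus = -3185/72

Pre-subsidy: 319 - 2.5p = -36 + 6.5p gives p* = 355/9, q* = 3967/18.
With the subsidy, sellers receive ps = pb + 7 for each unit, where pb is the price buyers pay.
Supply in terms of pb becomes qs = -36 + 6.5(pb + 7) = 9.5 + 6.5pb. Setting this equal to demand: 319 - 2.5pb = 9.5 + 6.5pb, so pb = 619/18.
Sellers receive ps = 619/18 + 7 = 745/18; q' = 319 − 2.5·(619/18) = 8389/36.
ΔCS = ½(3967/18 + 8389/36)(355/9 − 619/18) = 495131/432; ΔPS = ½(3967/18 + 8389/36)(745/18 − 355/9) = 190435/432.
Government spending = 7 × 8389/36 = 58723/36.
Net change = 495131/432 + 190435/432 − 58723/36 = -3185/72. The loss equals the DWL triangle ½·7·455/36.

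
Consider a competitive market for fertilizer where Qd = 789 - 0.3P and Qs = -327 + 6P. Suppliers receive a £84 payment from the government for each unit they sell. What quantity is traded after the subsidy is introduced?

Pre-subsidy: 789 - 0.3P = -327 + 6P gives P* = 1240/7, Q* = 5151/7.
With the subsidy, sellers receive Ps = Pb + 84 for each unit, where Pb is the price buyers pay.
Supply in terms of Pb becomes Qs = -327 + 6(Pb + 84) = 177 + 6Pb. Setting this equal to demand: 789 - 0.3Pb = 177 + 6Pb, so Pb = 680/7.
Sellers receive Ps = 680/7 + 84 = 1268/7; Q' = 789 − 0.3·(680/7) = 5319/7.

Q' = 5319/7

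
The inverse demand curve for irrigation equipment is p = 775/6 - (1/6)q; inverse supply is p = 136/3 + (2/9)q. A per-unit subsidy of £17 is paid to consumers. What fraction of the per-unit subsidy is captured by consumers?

Consumer share = 3/7

Pre-subsidy: 775/6 - (1/6)q = 136/3 + (2/9)q gives q* = 1509/7 and p* = 1958/21.
With the rebate, buyers effectively pay pb = ps − 17, where ps is the price sellers receive.
On the curves, pb = 775/6 - (1/6)q and ps = 136/3 + (2/9)q; the wedge ps − pb = 17 gives 136/3 + (2/9)q − (775/6 - (1/6)q) = 17, so q' = 1815/7.
Then pb = 775/6 − (1/6)·(1815/7) = 1805/21 and ps = 136/3 + (2/9)·(1815/7) = 2162/21.
Buyers' price falls by p* − pb = 1958/21 − 1805/21 = 51/7; sellers' price rises by ps − p* = 2162/21 − 1958/21 = 68/7.
So consumers capture (51/7)/17 = 3/7 of each unit of subsidy.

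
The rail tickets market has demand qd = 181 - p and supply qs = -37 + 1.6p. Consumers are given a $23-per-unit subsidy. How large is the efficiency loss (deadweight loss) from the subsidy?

Deadweight loss = 2116/13

Pre-subsidy: 181 - p = -37 + 1.6p gives p* = 1090/13, q* = 1263/13.
With the rebate, buyers effectively pay pb = ps − 23, where ps is the price sellers receive.
Demand in terms of ps becomes qd = 181 − 1(ps − 23) = 204 - ps. Setting this equal to supply: 204 - ps = -37 + 1.6ps, so ps = 1205/13.
Buyers pay pb = 1205/13 − 23 = 906/13; q' = -37 + 1.6·(1205/13) = 1447/13.
The subsidy expands output by 1447/13 − 1263/13 = 184/13 past the efficient level; on those units the gap between marginal cost and willingness to pay runs from 0 up to 23.
DWL = ½ × 23 × 184/13 = 2116/13.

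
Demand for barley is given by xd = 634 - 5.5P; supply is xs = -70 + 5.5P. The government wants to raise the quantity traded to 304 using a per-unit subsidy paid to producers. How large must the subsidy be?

Required subsidy s = 8 per unit

At x = 304, invert demand for the buyer price: Pb = (634 − 304)/5.5 = 60; invert supply for the seller price: Ps = (304 − (-70))/5.5 = 68.
The subsidy must fill the gap: s = Ps − Pb = 68 − 60 = 8.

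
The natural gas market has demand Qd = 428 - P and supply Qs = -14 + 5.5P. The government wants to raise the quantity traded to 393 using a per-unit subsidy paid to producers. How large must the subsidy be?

Required subsidy s = 39 per unit

At Q = 393, invert demand for the buyer price: Pb = (428 − 393)/1 = 35; invert supply for the seller price: Ps = (393 − (-14))/5.5 = 74.
The subsidy must fill the gap: s = Ps − Pb = 74 − 35 = 39.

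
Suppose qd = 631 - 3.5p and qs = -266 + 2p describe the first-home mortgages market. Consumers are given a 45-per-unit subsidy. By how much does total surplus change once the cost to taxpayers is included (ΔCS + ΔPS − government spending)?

Net change in total surplus = -14175/11

Pre-subsidy: 631 - 3.5p = -266 + 2p gives p* = 1794/11, q* = 662/11.
With the rebate, buyers effectively pay pb = ps − 45, where ps is the price sellers receive.
Demand in terms of ps becomes qd = 631 − 3.5(ps − 45) = 788.5 - 3.5ps. Setting this equal to supply: 788.5 - 3.5ps = -266 + 2ps, so ps = 2109/11.
Buyers pay pb = 2109/11 − 45 = 1614/11; q' = -266 + 2·(2109/11) = 1292/11.
ΔCS = ½(662/11 + 1292/11)(1794/11 − 1614/11) = 175860/121; ΔPS = ½(662/11 + 1292/11)(2109/11 − 1794/11) = 307755/121.
Government spending = 45 × 1292/11 = 58140/11.
Net change = 175860/121 + 307755/121 − 58140/11 = -14175/11. The loss equals the DWL triangle ½·45·630/11.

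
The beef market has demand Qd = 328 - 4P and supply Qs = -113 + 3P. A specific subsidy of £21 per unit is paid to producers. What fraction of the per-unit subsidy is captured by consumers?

Consumer share = 3/7

Pre-subsidy: 328 - 4P = -113 + 3P gives P* = 63, Q* = 76.
With the subsidy, sellers receive Ps = Pb + 21 for each unit, where Pb is the price buyers pay.
Supply in terms of Pb becomes Qs = -113 + 3(Pb + 21) = -50 + 3Pb. Setting this equal to demand: 328 - 4Pb = -50 + 3Pb, so Pb = 54.
Sellers receive Ps = 54 + 21 = 75; Q' = 328 − 4·54 = 112.
Buyers' price falls by P* − Pb = 63 − 54 = 9; sellers' price rises by Ps − P* = 75 − 63 = 12.
So consumers capture 9/21 = 3/7 of each unit of subsidy.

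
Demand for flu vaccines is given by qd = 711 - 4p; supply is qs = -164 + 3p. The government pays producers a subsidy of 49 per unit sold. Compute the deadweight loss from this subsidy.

Deadweight loss = 2058

Pre-subsidy: 711 - 4p = -164 + 3p gives p* = 125, q* = 211.
With the subsidy, sellers receive ps = pb + 49 for each unit, where pb is the price buyers pay.
Supply in terms of pb becomes qs = -164 + 3(pb + 49) = -17 + 3pb. Setting this equal to demand: 711 - 4pb = -17 + 3pb, so pb = 104.
Sellers receive ps = 104 + 49 = 153; q' = 711 − 4·104 = 295.
The subsidy expands output by 295 − 211 = 84 past the efficient level; on those units the gap between marginal cost and willingness to pay runs from 0 up to 49.
DWL = ½ × 49 × 84 = 2058.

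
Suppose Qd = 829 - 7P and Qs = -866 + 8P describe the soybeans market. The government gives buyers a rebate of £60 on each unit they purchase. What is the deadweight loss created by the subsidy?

Pre-subsidy: 829 - 7P = -866 + 8P gives P* = 113, Q* = 38.
With the rebate, buyers effectively pay Pb = Ps − 60, where Ps is the price sellers receive.
Demand in terms of Ps becomes Qd = 829 − 7(Ps − 60) = 1249 - 7Ps. Setting this equal to supply: 1249 - 7Ps = -866 + 8Ps, so Ps = 141.
Buyers pay Pb = 141 − 60 = 81; Q' = -866 + 8·141 = 262.
The subsidy expands output by 262 − 38 = 224 past the efficient level; on those units the gap between marginal cost and willingness to pay runs from 0 up to 60.
DWL = ½ × 60 × 224 = 6720.

Deadweight loss = £6720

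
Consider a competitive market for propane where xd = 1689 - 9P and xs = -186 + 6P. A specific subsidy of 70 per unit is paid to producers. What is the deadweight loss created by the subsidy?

Pre-subsidy: 1689 - 9P = -186 + 6P gives P* = 125, x* = 564.
With the subsidy, sellers receive Ps = Pb + 70 for each unit, where Pb is the price buyers pay.
Supply in terms of Pb becomes xs = -186 + 6(Pb + 70) = 234 + 6Pb. Setting this equal to demand: 1689 - 9Pb = 234 + 6Pb, so Pb = 97.
Sellers receive Ps = 97 + 70 = 167; x' = 1689 − 9·97 = 816.
The subsidy expands output by 816 − 564 = 252 past the efficient level; on those units the gap between marginal cost and willingness to pay runs from 0 up to 70.
DWL = ½ × 70 × 252 = 8820.

Deadweight loss = 8820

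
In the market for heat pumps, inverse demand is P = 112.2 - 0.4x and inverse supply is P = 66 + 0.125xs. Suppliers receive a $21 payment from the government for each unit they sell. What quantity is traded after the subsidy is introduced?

x' = 128

Pre-subsidy: 112.2 - 0.4x = 66 + 0.125x gives x* = 88 and P* = 77.
With the subsidy, sellers receive Ps = Pb + 21 for each unit, where Pb is the price buyers pay.
On the curves, Pb = 112.2 - 0.4x and Ps = 66 + 0.125x; the wedge Ps − Pb = 21 gives 66 + 0.125x − (112.2 - 0.4x) = 21, so x' = 128.
Then Pb = 112.2 − 0.4·128 = 61 and Ps = 66 + 0.125·128 = 82.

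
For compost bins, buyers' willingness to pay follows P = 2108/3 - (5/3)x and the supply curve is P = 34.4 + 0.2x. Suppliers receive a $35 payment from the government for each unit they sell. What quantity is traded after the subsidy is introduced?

Pre-subsidy: 2108/3 - (5/3)x = 34.4 + 0.2x gives x* = 358 and P* = 106.
With the subsidy, sellers receive Ps = Pb + 35 for each unit, where Pb is the price buyers pay.
On the curves, Pb = 2108/3 - (5/3)x and Ps = 34.4 + 0.2x; the wedge Ps − Pb = 35 gives 34.4 + 0.2x − (2108/3 - (5/3)x) = 35, so x' = 376.75.
Then Pb = 2108/3 − (5/3)·376.75 = 74.75 and Ps = 34.4 + 0.2·376.75 = 109.75.

x' = 376.75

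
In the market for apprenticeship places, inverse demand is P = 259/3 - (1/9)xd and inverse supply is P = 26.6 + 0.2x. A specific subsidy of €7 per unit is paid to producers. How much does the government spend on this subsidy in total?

Government cost = €1501.5

Pre-subsidy: 259/3 - (1/9)x = 26.6 + 0.2x gives x* = 192 and P* = 65.
With the subsidy, sellers receive Ps = Pb + 7 for each unit, where Pb is the price buyers pay.
On the curves, Pb = 259/3 - (1/9)x and Ps = 26.6 + 0.2x; the wedge Ps − Pb = 7 gives 26.6 + 0.2x − (259/3 - (1/9)x) = 7, so x' = 214.5.
Then Pb = 259/3 − (1/9)·214.5 = 62.5 and Ps = 26.6 + 0.2·214.5 = 69.5.
Government outlay = subsidy × quantity = 7 × 214.5 = 1501.5.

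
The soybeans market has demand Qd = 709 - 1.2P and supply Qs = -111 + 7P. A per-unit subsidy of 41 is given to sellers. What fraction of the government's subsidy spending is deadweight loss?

DWL / government spending = 21/631

Pre-subsidy: 709 - 1.2P = -111 + 7P gives P* = 100, Q* = 589.
With the subsidy, sellers receive Ps = Pb + 41 for each unit, where Pb is the price buyers pay.
Supply in terms of Pb becomes Qs = -111 + 7(Pb + 41) = 176 + 7Pb. Setting this equal to demand: 709 - 1.2Pb = 176 + 7Pb, so Pb = 65.
Sellers receive Ps = 65 + 41 = 106; Q' = 709 − 1.2·65 = 631.
ΔCS = ½(589 + 631)(100 − 65) = 21350; ΔPS = ½(589 + 631)(106 − 100) = 3660.
Government spending = 41 × 631 = 25871.
DWL = ½ × 41 × (631 − 589) = 861; fraction = 861 / 25871 = 21/631.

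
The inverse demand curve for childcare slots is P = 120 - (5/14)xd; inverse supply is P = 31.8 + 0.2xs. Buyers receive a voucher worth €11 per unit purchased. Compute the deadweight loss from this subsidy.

Pre-subsidy: 120 - (5/14)x = 31.8 + 0.2x gives x* = 2058/13 and P* = 825/13.
With the rebate, buyers effectively pay Pb = Ps − 11, where Ps is the price sellers receive.
On the curves, Pb = 120 - (5/14)x and Ps = 31.8 + 0.2x; the wedge Ps − Pb = 11 gives 31.8 + 0.2x − (120 - (5/14)x) = 11, so x' = 6944/39.
Then Pb = 120 − (5/14)·(6944/39) = 2200/39 and Ps = 31.8 + 0.2·(6944/39) = 2629/39.
The subsidy expands output by 6944/39 − 2058/13 = 770/39 past the efficient level; on those units the gap between marginal cost and willingness to pay runs from 0 up to 11.
DWL = ½ × 11 × 770/39 = 4235/39.

Deadweight loss = 4235/39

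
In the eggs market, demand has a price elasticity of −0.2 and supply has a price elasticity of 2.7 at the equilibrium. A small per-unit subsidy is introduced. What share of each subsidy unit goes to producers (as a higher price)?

For a small subsidy around the equilibrium, the benefit split depends on the relative slopes, which at a point are proportional to the elasticities.
Buyer share = εs/(εs + |εd|) = 2.7/(2.7 + 0.2) = 27/29; seller share = |εd|/(εs + |εd|) = 2/29.
So producers capture 2/29 of the subsidy.

Producer share = 2/29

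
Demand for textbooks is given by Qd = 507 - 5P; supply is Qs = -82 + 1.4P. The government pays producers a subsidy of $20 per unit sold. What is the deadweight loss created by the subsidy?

Pre-subsidy: 507 - 5P = -82 + 1.4P gives P* = 92.03125, Q* = 46.84375.
With the subsidy, sellers receive Ps = Pb + 20 for each unit, where Pb is the price buyers pay.
Supply in terms of Pb becomes Qs = -82 + 1.4(Pb + 20) = -54 + 1.4Pb. Setting this equal to demand: 507 - 5Pb = -54 + 1.4Pb, so Pb = 87.65625.
Sellers receive Ps = 87.65625 + 20 = 107.65625; Q' = 507 − 5·87.65625 = 68.71875.
The subsidy expands output by 68.71875 − 46.84375 = 21.875 past the efficient level; on those units the gap between marginal cost and willingness to pay runs from 0 up to 20.
DWL = ½ × 20 × 21.875 = 218.75.

Deadweight loss = $218.75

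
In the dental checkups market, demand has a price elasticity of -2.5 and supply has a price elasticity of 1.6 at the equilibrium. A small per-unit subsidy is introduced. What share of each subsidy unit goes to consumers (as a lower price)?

For a small subsidy around the equilibrium, the benefit split depends on the relative slopes, which at a point are proportional to the elasticities.
Buyer share = εs/(εs + |εd|) = 1.6/(1.6 + 2.5) = 16/41; seller share = |εd|/(εs + |εd|) = 25/41.

Consumer share = 16/41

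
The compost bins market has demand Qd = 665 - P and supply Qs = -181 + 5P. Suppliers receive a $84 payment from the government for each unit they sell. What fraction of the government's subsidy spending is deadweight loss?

Pre-subsidy: 665 - P = -181 + 5P gives P* = 141, Q* = 524.
With the subsidy, sellers receive Ps = Pb + 84 for each unit, where Pb is the price buyers pay.
Supply in terms of Pb becomes Qs = -181 + 5(Pb + 84) = 239 + 5Pb. Setting this equal to demand: 665 - Pb = 239 + 5Pb, so Pb = 71.
Sellers receive Ps = 71 + 84 = 155; Q' = 665 − 1·71 = 594.
ΔCS = ½(524 + 594)(141 − 71) = 39130; ΔPS = ½(524 + 594)(155 − 141) = 7826.
Government spending = 84 × 594 = 49896.
DWL = ½ × 84 × (594 − 524) = 2940; fraction = 2940 / 49896 = 35/594.

DWL / government spending = 35/594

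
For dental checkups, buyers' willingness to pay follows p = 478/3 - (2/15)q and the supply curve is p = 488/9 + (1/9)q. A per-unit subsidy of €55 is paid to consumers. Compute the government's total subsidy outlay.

Pre-subsidy: 478/3 - (2/15)q = 488/9 + (1/9)q gives q* = 430 and p* = 102.
With the rebate, buyers effectively pay pb = ps − 55, where ps is the price sellers receive.
On the curves, pb = 478/3 - (2/15)q and ps = 488/9 + (1/9)q; the wedge ps − pb = 55 gives 488/9 + (1/9)q − (478/3 - (2/15)q) = 55, so q' = 655.
Then pb = 478/3 − (2/15)·655 = 72 and ps = 488/9 + (1/9)·655 = 127.
Government outlay = subsidy × quantity = 55 × 655 = 36025.

Government cost = €36025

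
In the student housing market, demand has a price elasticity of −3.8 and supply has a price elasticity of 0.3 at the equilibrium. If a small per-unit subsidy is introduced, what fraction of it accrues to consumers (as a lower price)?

For a small subsidy around the equilibrium, the benefit split depends on the relative slopes, which at a point are proportional to the elasticities.
Buyer share = εs/(εs + |εd|) = 0.3/(0.3 + 3.8) = 3/41; seller share = |εd|/(εs + |εd|) = 38/41.

Consumer share = 3/41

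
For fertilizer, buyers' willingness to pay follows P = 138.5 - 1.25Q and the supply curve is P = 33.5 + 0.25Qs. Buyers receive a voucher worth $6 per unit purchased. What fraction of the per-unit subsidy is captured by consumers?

Consumer share = 5/6

Pre-subsidy: 138.5 - 1.25Q = 33.5 + 0.25Q gives Q* = 70 and P* = 51.
With the rebate, buyers effectively pay Pb = Ps − 6, where Ps is the price sellers receive.
On the curves, Pb = 138.5 - 1.25Q and Ps = 33.5 + 0.25Q; the wedge Ps − Pb = 6 gives 33.5 + 0.25Q − (138.5 - 1.25Q) = 6, so Q' = 74.
Then Pb = 138.5 − 1.25·74 = 46 and Ps = 33.5 + 0.25·74 = 52.
Buyers' price falls by P* − Pb = 51 − 46 = 5; sellers' price rises by Ps − P* = 52 − 51 = 1.
So consumers capture 5/6 = 5/6 of each unit of subsidy.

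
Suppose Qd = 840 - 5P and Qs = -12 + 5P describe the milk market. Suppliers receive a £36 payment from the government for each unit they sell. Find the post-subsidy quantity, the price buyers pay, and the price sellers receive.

Q' = 504; buyers pay £67.2; sellers receive £103.2

Pre-subsidy: 840 - 5P = -12 + 5P gives P* = 85.2, Q* = 414.
With the subsidy, sellers receive Ps = Pb + 36 for each unit, where Pb is the price buyers pay.
Supply in terms of Pb becomes Qs = -12 + 5(Pb + 36) = 168 + 5Pb. Setting this equal to demand: 840 - 5Pb = 168 + 5Pb, so Pb = 67.2.
Sellers receive Ps = 67.2 + 36 = 103.2; Q' = 840 − 5·67.2 = 504.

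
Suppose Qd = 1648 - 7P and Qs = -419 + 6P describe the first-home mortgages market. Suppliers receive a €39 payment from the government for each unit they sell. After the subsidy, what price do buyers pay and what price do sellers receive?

Buyers pay €141; sellers receive €180

Pre-subsidy: 1648 - 7P = -419 + 6P gives P* = 159, Q* = 535.
With the subsidy, sellers receive Ps = Pb + 39 for each unit, where Pb is the price buyers pay.
Supply in terms of Pb becomes Qs = -419 + 6(Pb + 39) = -185 + 6Pb. Setting this equal to demand: 1648 - 7Pb = -185 + 6Pb, so Pb = 141.
Sellers receive Ps = 141 + 39 = 180; Q' = 1648 − 7·141 = 661.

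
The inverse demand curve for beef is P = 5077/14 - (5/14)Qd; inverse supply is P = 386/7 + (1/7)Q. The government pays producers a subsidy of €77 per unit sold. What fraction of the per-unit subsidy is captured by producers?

Producer share = 2/7

Pre-subsidy: 5077/14 - (5/14)Q = 386/7 + (1/7)Q gives Q* = 615 and P* = 143.
With the subsidy, sellers receive Ps = Pb + 77 for each unit, where Pb is the price buyers pay.
On the curves, Pb = 5077/14 - (5/14)Q and Ps = 386/7 + (1/7)Q; the wedge Ps − Pb = 77 gives 386/7 + (1/7)Q − (5077/14 - (5/14)Q) = 77, so Q' = 769.
Then Pb = 5077/14 − (5/14)·769 = 88 and Ps = 386/7 + (1/7)·769 = 165.
Buyers' price falls by P* − Pb = 143 − 88 = 55; sellers' price rises by Ps − P* = 165 − 143 = 22.
So producers capture 22/77 = 2/7 of each unit of subsidy.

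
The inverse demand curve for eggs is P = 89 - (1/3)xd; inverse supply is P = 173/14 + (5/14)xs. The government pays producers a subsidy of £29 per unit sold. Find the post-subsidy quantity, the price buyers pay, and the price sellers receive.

Pre-subsidy: 89 - (1/3)x = 173/14 + (5/14)x gives x* = 111 and P* = 52.
With the subsidy, sellers receive Ps = Pb + 29 for each unit, where Pb is the price buyers pay.
On the curves, Pb = 89 - (1/3)x and Ps = 173/14 + (5/14)x; the wedge Ps − Pb = 29 gives 173/14 + (5/14)x − (89 - (1/3)x) = 29, so x' = 153.
Then Pb = 89 − (1/3)·153 = 38 and Ps = 173/14 + (5/14)·153 = 67.

x' = 153; buyers pay £38; sellers receive £67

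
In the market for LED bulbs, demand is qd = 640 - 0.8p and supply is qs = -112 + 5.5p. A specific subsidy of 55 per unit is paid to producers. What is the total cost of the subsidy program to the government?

Pre-subsidy: 640 - 0.8p = -112 + 5.5p gives p* = 7520/63, q* = 34304/63.
With the subsidy, sellers receive ps = pb + 55 for each unit, where pb is the price buyers pay.
Supply in terms of pb becomes qs = -112 + 5.5(pb + 55) = 190.5 + 5.5pb. Setting this equal to demand: 640 - 0.8pb = 190.5 + 5.5pb, so pb = 4495/63.
Sellers receive ps = 4495/63 + 55 = 7960/63; q' = 640 − 0.8·(4495/63) = 36724/63.
Government outlay = subsidy × quantity = 55 × 36724/63 = 2019820/63.

Government cost = 2019820/63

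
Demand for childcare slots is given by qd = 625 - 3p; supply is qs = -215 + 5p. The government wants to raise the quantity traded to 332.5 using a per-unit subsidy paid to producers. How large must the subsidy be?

At q = 332.5, invert demand for the buyer price: pb = (625 − 332.5)/3 = 97.5; invert supply for the seller price: ps = (332.5 − (-215))/5 = 109.5.
The subsidy must fill the gap: s = ps − pb = 109.5 − 97.5 = 12.

Required subsidy s = 12 per unit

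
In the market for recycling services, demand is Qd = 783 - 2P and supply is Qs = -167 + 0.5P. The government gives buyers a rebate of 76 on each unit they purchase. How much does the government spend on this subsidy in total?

Government cost = 4058.4

Pre-subsidy: 783 - 2P = -167 + 0.5P gives P* = 380, Q* = 23.
With the rebate, buyers effectively pay Pb = Ps − 76, where Ps is the price sellers receive.
Demand in terms of Ps becomes Qd = 783 − 2(Ps − 76) = 935 - 2Ps. Setting this equal to supply: 935 - 2Ps = -167 + 0.5Ps, so Ps = 440.8.
Buyers pay Pb = 440.8 − 76 = 364.8; Q' = -167 + 0.5·440.8 = 53.4.
Government outlay = subsidy × quantity = 76 × 53.4 = 4058.4.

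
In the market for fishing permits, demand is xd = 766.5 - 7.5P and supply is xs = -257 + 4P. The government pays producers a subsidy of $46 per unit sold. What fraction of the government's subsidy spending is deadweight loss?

DWL / government spending = 20/73

Pre-subsidy: 766.5 - 7.5P = -257 + 4P gives P* = 89, x* = 99.
With the subsidy, sellers receive Ps = Pb + 46 for each unit, where Pb is the price buyers pay.
Supply in terms of Pb becomes xs = -257 + 4(Pb + 46) = -73 + 4Pb. Setting this equal to demand: 766.5 - 7.5Pb = -73 + 4Pb, so Pb = 73.
Sellers receive Ps = 73 + 46 = 119; x' = 766.5 − 7.5·73 = 219.
ΔCS = ½(99 + 219)(89 − 73) = 2544; ΔPS = ½(99 + 219)(119 − 89) = 4770.
Government spending = 46 × 219 = 10074.
DWL = ½ × 46 × (219 − 99) = 2760; fraction = 2760 / 10074 = 20/73.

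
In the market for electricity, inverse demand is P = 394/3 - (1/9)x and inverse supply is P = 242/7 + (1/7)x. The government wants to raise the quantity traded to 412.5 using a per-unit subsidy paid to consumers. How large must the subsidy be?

Required subsidy s = 8 per unit

At x = 412.5, from the demand curve buyers pay Pb = 394/3 − (1/9)·412.5 = 85.5; from the supply curve sellers need Ps = 242/7 + (1/7)·412.5 = 93.5.
The subsidy must fill the gap: s = Ps − Pb = 93.5 − 85.5 = 8.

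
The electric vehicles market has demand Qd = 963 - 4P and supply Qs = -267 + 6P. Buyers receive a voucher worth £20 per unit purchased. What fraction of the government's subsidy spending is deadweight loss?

Pre-subsidy: 963 - 4P = -267 + 6P gives P* = 123, Q* = 471.
With the rebate, buyers effectively pay Pb = Ps − 20, where Ps is the price sellers receive.
Demand in terms of Ps becomes Qd = 963 − 4(Ps − 20) = 1043 - 4Ps. Setting this equal to supply: 1043 - 4Ps = -267 + 6Ps, so Ps = 131.
Buyers pay Pb = 131 − 20 = 111; Q' = -267 + 6·131 = 519.
ΔCS = ½(471 + 519)(123 − 111) = 5940; ΔPS = ½(471 + 519)(131 − 123) = 3960.
Government spending = 20 × 519 = 10380.
DWL = ½ × 20 × (519 − 471) = 480; fraction = 480 / 10380 = 8/173.

DWL / government spending = 8/173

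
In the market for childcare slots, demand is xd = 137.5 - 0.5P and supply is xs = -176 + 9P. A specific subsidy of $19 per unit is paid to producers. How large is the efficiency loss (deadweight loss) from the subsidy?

Deadweight loss = $85.5

Pre-subsidy: 137.5 - 0.5P = -176 + 9P gives P* = 33, x* = 121.
With the subsidy, sellers receive Ps = Pb + 19 for each unit, where Pb is the price buyers pay.
Supply in terms of Pb becomes xs = -176 + 9(Pb + 19) = -5 + 9Pb. Setting this equal to demand: 137.5 - 0.5Pb = -5 + 9Pb, so Pb = 15.
Sellers receive Ps = 15 + 19 = 34; x' = 137.5 − 0.5·15 = 130.
The subsidy expands output by 130 − 121 = 9 past the efficient level; on those units the gap between marginal cost and willingness to pay runs from 0 up to 19.
DWL = ½ × 19 × 9 = 85.5.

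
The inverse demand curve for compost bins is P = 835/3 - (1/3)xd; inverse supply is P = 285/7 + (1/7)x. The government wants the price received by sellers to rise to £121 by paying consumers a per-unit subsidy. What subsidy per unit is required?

At a seller price of 121, quantity supplied is -285 + 7·121 = 562.
Buyers absorb 562 only when they pay Pb = 835/3 − (1/3)·562 = 91.
s = Ps − Pb = 121 − 91 = 30.

Required subsidy s = £30 per unit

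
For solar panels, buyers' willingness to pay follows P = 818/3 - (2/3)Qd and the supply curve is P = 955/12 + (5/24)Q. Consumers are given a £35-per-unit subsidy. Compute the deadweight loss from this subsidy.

Pre-subsidy: 818/3 - (2/3)Q = 955/12 + (5/24)Q gives Q* = 662/3 and P* = 1130/9.
With the rebate, buyers effectively pay Pb = Ps − 35, where Ps is the price sellers receive.
On the curves, Pb = 818/3 - (2/3)Q and Ps = 955/12 + (5/24)Q; the wedge Ps − Pb = 35 gives 955/12 + (5/24)Q − (818/3 - (2/3)Q) = 35, so Q' = 782/3.
Then Pb = 818/3 − (2/3)·(782/3) = 890/9 and Ps = 955/12 + (5/24)·(782/3) = 1205/9.
The subsidy expands output by 782/3 − 662/3 = 40 past the efficient level; on those units the gap between marginal cost and willingness to pay runs from 0 up to 35.
DWL = ½ × 35 × 40 = 700.

Deadweight loss = £700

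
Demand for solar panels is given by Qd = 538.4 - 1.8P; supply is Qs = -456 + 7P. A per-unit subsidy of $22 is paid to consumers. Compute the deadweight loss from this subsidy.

Deadweight loss = $346.5

Pre-subsidy: 538.4 - 1.8P = -456 + 7P gives P* = 113, Q* = 335.
With the rebate, buyers effectively pay Pb = Ps − 22, where Ps is the price sellers receive.
Demand in terms of Ps becomes Qd = 538.4 − 1.8(Ps − 22) = 578 - 1.8Ps. Setting this equal to supply: 578 - 1.8Ps = -456 + 7Ps, so Ps = 117.5.
Buyers pay Pb = 117.5 − 22 = 95.5; Q' = -456 + 7·117.5 = 366.5.
The subsidy expands output by 366.5 − 335 = 31.5 past the efficient level; on those units the gap between marginal cost and willingness to pay runs from 0 up to 22.
DWL = ½ × 22 × 31.5 = 346.5.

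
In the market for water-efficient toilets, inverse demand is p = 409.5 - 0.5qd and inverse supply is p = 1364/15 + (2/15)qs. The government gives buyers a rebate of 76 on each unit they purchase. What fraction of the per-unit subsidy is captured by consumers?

Pre-subsidy: 409.5 - 0.5q = 1364/15 + (2/15)q gives q* = 503 and p* = 158.
With the rebate, buyers effectively pay pb = ps − 76, where ps is the price sellers receive.
On the curves, pb = 409.5 - 0.5q and ps = 1364/15 + (2/15)q; the wedge ps − pb = 76 gives 1364/15 + (2/15)q − (409.5 - 0.5q) = 76, so q' = 623.
Then pb = 409.5 − 0.5·623 = 98 and ps = 1364/15 + (2/15)·623 = 174.
Buyers' price falls by p* − pb = 158 − 98 = 60; sellers' price rises by ps − p* = 174 − 158 = 16.
So consumers capture 60/76 = 15/19 of each unit of subsidy.

Consumer share = 15/19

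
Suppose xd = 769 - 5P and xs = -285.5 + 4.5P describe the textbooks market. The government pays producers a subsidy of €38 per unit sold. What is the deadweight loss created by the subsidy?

Deadweight loss = €1710

Pre-subsidy: 769 - 5P = -285.5 + 4.5P gives P* = 111, x* = 214.
With the subsidy, sellers receive Ps = Pb + 38 for each unit, where Pb is the price buyers pay.
Supply in terms of Pb becomes xs = -285.5 + 4.5(Pb + 38) = -114.5 + 4.5Pb. Setting this equal to demand: 769 - 5Pb = -114.5 + 4.5Pb, so Pb = 93.
Sellers receive Ps = 93 + 38 = 131; x' = 769 − 5·93 = 304.
The subsidy expands output by 304 − 214 = 90 past the efficient level; on those units the gap between marginal cost and willingness to pay runs from 0 up to 38.
DWL = ½ × 38 × 90 = 1710.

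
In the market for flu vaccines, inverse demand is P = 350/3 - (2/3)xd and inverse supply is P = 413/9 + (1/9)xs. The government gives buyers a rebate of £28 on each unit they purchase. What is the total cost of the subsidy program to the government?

Government cost = £3556

Pre-subsidy: 350/3 - (2/3)x = 413/9 + (1/9)x gives x* = 91 and P* = 56.
With the rebate, buyers effectively pay Pb = Ps − 28, where Ps is the price sellers receive.
On the curves, Pb = 350/3 - (2/3)x and Ps = 413/9 + (1/9)x; the wedge Ps − Pb = 28 gives 413/9 + (1/9)x − (350/3 - (2/3)x) = 28, so x' = 127.
Then Pb = 350/3 − (2/3)·127 = 32 and Ps = 413/9 + (1/9)·127 = 60.
Government outlay = subsidy × quantity = 28 × 127 = 3556.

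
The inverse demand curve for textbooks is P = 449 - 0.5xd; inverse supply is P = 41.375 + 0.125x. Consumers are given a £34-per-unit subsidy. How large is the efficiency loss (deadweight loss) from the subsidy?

Pre-subsidy: 449 - 0.5x = 41.375 + 0.125x gives x* = 652.2 and P* = 122.9.
With the rebate, buyers effectively pay Pb = Ps − 34, where Ps is the price sellers receive.
On the curves, Pb = 449 - 0.5x and Ps = 41.375 + 0.125x; the wedge Ps − Pb = 34 gives 41.375 + 0.125x − (449 - 0.5x) = 34, so x' = 706.6.
Then Pb = 449 − 0.5·706.6 = 95.7 and Ps = 41.375 + 0.125·706.6 = 129.7.
The subsidy expands output by 706.6 − 652.2 = 54.4 past the efficient level; on those units the gap between marginal cost and willingness to pay runs from 0 up to 34.
DWL = ½ × 34 × 54.4 = 924.8.

Deadweight loss = £924.8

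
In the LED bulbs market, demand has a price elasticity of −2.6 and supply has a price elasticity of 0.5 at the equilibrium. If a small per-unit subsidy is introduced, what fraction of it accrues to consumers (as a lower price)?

For a small subsidy around the equilibrium, the benefit split depends on the relative slopes, which at a point are proportional to the elasticities.
Buyer share = εs/(εs + |εd|) = 0.5/(0.5 + 2.6) = 5/31; seller share = |εd|/(εs + |εd|) = 26/31.

Consumer share = 5/31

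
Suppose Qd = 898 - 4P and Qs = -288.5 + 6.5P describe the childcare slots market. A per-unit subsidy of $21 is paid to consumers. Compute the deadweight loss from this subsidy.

Pre-subsidy: 898 - 4P = -288.5 + 6.5P gives P* = 113, Q* = 446.
With the rebate, buyers effectively pay Pb = Ps − 21, where Ps is the price sellers receive.
Demand in terms of Ps becomes Qd = 898 − 4(Ps − 21) = 982 - 4Ps. Setting this equal to supply: 982 - 4Ps = -288.5 + 6.5Ps, so Ps = 121.
Buyers pay Pb = 121 − 21 = 100; Q' = -288.5 + 6.5·121 = 498.
The subsidy expands output by 498 − 446 = 52 past the efficient level; on those units the gap between marginal cost and willingness to pay runs from 0 up to 21.
DWL = ½ × 21 × 52 = 546.

Deadweight loss = $546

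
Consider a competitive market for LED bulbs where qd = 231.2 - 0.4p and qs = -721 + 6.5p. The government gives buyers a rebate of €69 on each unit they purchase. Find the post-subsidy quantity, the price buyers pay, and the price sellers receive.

q' = 202; buyers pay €73; sellers receive €142

Pre-subsidy: 231.2 - 0.4p = -721 + 6.5p gives p* = 138, q* = 176.
With the rebate, buyers effectively pay pb = ps − 69, where ps is the price sellers receive.
Demand in terms of ps becomes qd = 231.2 − 0.4(ps − 69) = 258.8 - 0.4ps. Setting this equal to supply: 258.8 - 0.4ps = -721 + 6.5ps, so ps = 142.
Buyers pay pb = 142 − 69 = 73; q' = -721 + 6.5·142 = 202.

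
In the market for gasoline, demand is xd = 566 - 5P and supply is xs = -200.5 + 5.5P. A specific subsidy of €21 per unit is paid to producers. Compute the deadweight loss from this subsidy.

Pre-subsidy: 566 - 5P = -200.5 + 5.5P gives P* = 73, x* = 201.
With the subsidy, sellers receive Ps = Pb + 21 for each unit, where Pb is the price buyers pay.
Supply in terms of Pb becomes xs = -200.5 + 5.5(Pb + 21) = -85 + 5.5Pb. Setting this equal to demand: 566 - 5Pb = -85 + 5.5Pb, so Pb = 62.
Sellers receive Ps = 62 + 21 = 83; x' = 566 − 5·62 = 256.
The subsidy expands output by 256 − 201 = 55 past the efficient level; on those units the gap between marginal cost and willingness to pay runs from 0 up to 21.
DWL = ½ × 21 × 55 = 577.5.

Deadweight loss = €577.5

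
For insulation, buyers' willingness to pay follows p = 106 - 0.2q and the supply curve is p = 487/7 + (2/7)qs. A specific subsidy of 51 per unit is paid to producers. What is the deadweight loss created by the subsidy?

Deadweight loss = 2677.5

Pre-subsidy: 106 - 0.2q = 487/7 + (2/7)q gives q* = 75 and p* = 91.
With the subsidy, sellers receive ps = pb + 51 for each unit, where pb is the price buyers pay.
On the curves, pb = 106 - 0.2q and ps = 487/7 + (2/7)q; the wedge ps − pb = 51 gives 487/7 + (2/7)q − (106 - 0.2q) = 51, so q' = 180.
Then pb = 106 − 0.2·180 = 70 and ps = 487/7 + (2/7)·180 = 121.
The subsidy expands output by 180 − 75 = 105 past the efficient level; on those units the gap between marginal cost and willingness to pay runs from 0 up to 51.
DWL = ½ × 51 × 105 = 2677.5.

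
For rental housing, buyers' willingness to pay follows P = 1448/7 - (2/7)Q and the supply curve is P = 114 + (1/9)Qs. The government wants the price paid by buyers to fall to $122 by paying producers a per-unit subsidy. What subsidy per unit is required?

At a buyer price of 122, quantity demanded is 724 − 3.5·122 = 297.
Sellers supply 297 only when they receive Ps = 114 + (1/9)·297 = 147.
s = Ps − Pb = 147 − 122 = 25.

Required subsidy s = $25 per unit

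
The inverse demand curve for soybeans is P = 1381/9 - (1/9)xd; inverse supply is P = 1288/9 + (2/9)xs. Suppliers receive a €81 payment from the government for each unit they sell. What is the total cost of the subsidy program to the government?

Government cost = €22194

Pre-subsidy: 1381/9 - (1/9)x = 1288/9 + (2/9)x gives x* = 31 and P* = 150.
With the subsidy, sellers receive Ps = Pb + 81 for each unit, where Pb is the price buyers pay.
On the curves, Pb = 1381/9 - (1/9)x and Ps = 1288/9 + (2/9)x; the wedge Ps − Pb = 81 gives 1288/9 + (2/9)x − (1381/9 - (1/9)x) = 81, so x' = 274.
Then Pb = 1381/9 − (1/9)·274 = 123 and Ps = 1288/9 + (2/9)·274 = 204.
Government outlay = subsidy × quantity = 81 × 274 = 22194.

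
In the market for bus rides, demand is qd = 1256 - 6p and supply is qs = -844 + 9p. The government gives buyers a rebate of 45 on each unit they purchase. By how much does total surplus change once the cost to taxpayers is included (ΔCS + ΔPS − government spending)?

Net change in total surplus = -3645

Pre-subsidy: 1256 - 6p = -844 + 9p gives p* = 140, q* = 416.
With the rebate, buyers effectively pay pb = ps − 45, where ps is the price sellers receive.
Demand in terms of ps becomes qd = 1256 − 6(ps − 45) = 1526 - 6ps. Setting this equal to supply: 1526 - 6ps = -844 + 9ps, so ps = 158.
Buyers pay pb = 158 − 45 = 113; q' = -844 + 9·158 = 578.
ΔCS = ½(416 + 578)(140 − 113) = 13419; ΔPS = ½(416 + 578)(158 − 140) = 8946.
Government spending = 45 × 578 = 26010.
Net change = 13419 + 8946 − 26010 = -3645. The loss equals the DWL triangle ½·45·162.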